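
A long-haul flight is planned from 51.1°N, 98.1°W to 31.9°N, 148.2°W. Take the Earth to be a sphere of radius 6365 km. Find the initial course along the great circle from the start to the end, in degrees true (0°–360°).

262.0°

N = sin Δλ·cos φ₂ = -0.6513;  D = cos φ₁ sin φ₂ − sin φ₁ cos φ₂ cos Δλ = -0.0920
initial course = atan2(N, D) = 261.96°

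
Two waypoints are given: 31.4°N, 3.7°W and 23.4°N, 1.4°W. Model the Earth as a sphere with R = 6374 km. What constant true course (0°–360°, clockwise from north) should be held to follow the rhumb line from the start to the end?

165.7°

Meridional parts: M(φ₁)=+0.5777, M(φ₂)=+0.4203 → ΔM = -0.1575;  Δλ = +0.0401 rad
tan C = Δλ / ΔM = -0.2549 → C = 165.70°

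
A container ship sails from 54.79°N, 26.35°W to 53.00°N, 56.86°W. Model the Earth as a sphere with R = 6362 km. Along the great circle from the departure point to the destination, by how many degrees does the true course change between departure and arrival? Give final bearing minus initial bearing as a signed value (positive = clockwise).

-24.9°

Initial bearing θ₁ = atan2(sin Δλ cos φ₂, cos φ₁ sin φ₂ − sin φ₁ cos φ₂ cos Δλ) = 276.88°
Final bearing θ₂ = (initial bearing from the destination back to the start) + 180° = 252.02°
Δθ = θ₂ − θ₁ = -24.9°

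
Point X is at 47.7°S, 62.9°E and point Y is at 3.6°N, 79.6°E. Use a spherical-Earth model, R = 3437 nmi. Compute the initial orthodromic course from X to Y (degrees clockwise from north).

θ = atan2( sin Δλ·cos φ₂ ,  cos φ₁ sin φ₂ − sin φ₁ cos φ₂ cos Δλ )
  = atan2(+0.2868, +0.7493) = 20.94°

20.9°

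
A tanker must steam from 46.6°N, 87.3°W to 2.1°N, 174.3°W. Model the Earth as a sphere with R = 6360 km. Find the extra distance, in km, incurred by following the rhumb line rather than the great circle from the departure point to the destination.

Great circle: cos σ = sin φ₁ sin φ₂ + cos φ₁ cos φ₂ cos Δλ,  σ = 1.5082 rad → d_gc = 9592.1 km
Rhumb line: Δψ = -0.8848, q = Δφ/Δψ = 0.8778, d_rh = R√(Δφ²+q²Δλ²) = 9811.5 km
Excess = 9811.5 − 9592.1 = 219.4 ≈ 219 km

219 km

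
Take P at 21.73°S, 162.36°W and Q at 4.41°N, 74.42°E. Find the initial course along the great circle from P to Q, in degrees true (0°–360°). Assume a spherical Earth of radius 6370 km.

261.1°

N = sin Δλ·cos φ₂ = -0.8341;  D = cos φ₁ sin φ₂ − sin φ₁ cos φ₂ cos Δλ = -0.1308
initial course = atan2(N, D) = 261.09°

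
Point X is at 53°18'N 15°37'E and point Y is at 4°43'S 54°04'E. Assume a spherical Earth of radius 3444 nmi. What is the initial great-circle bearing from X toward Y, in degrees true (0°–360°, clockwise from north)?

137.4°

θ = atan2( sin Δλ·cos φ₂ ,  cos φ₁ sin φ₂ − sin φ₁ cos φ₂ cos Δλ )
  = atan2(+0.6197, -0.6749) = 137.44°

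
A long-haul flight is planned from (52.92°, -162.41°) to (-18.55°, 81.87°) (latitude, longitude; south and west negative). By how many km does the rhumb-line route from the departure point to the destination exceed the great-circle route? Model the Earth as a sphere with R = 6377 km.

Great circle: cos σ = sin φ₁ sin φ₂ + cos φ₁ cos φ₂ cos Δλ,  σ = 2.0966 rad → d_gc = 13369.7 km
Rhumb line: Δψ = -1.4221, q = Δφ/Δψ = 0.8772, d_rh = R√(Δφ²+q²Δλ²) = 13816.9 km
Excess = 13816.9 − 13369.7 = 447.2 ≈ 447 km

447 km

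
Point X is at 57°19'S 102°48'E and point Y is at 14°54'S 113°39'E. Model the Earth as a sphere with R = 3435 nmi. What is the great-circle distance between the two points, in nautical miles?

cos σ = sin φ₁ sin φ₂ + cos φ₁ cos φ₂ cos Δλ
      = sin(-57.32°)sin(-14.90°) + cos(-57.32°)cos(-14.90°)cos(10.85°) = 0.7289
σ = 43.203° → d = Rσ = 3435·0.75404 = 2590 nmi

2590 nmi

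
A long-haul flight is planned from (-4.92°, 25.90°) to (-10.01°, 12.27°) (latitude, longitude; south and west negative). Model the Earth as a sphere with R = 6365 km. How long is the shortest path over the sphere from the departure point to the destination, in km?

1604 km

Haversine: a = sin²(Δφ/2)+cos φ₁ cos φ₂ sin²(Δλ/2) = 0.01579;  σ = 2·atan2(√a,√(1−a))
σ = 14.436° → d = Rσ = 6365·0.25196 = 1604 km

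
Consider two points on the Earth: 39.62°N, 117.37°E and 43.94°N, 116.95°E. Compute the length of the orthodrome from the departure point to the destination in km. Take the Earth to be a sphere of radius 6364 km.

481 km

Haversine: a = sin²(Δφ/2)+cos φ₁ cos φ₂ sin²(Δλ/2) = 0.00143;  σ = 2·atan2(√a,√(1−a))
σ = 4.331° → d = Rσ = 6364·0.07560 = 481 km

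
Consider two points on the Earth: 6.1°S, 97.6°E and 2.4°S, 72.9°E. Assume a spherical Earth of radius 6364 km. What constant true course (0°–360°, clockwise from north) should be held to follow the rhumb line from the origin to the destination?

278.5°

Meridional parts: M(φ₁)=-0.1067, M(φ₂)=-0.0419 → ΔM = +0.0648;  Δλ = -0.4311 rad
tan C = Δλ / ΔM = -6.6561 → C = 278.54°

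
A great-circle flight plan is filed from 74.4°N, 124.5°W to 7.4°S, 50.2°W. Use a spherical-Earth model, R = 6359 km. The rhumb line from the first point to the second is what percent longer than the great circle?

3.2%

Great circle: σ = 1.6227 rad → d_gc = Rσ = 10318.8 km
Rhumb: Δφ = -1.4277, Δλ = +1.2968, Δψ = -2.1174, q = Δφ/Δψ = 0.6743 → d_rh = R√(Δφ²+q²Δλ²) = 10645.9 km
Excess = (10645.9 − 10318.8) / 10318.8 = 327.1 / 10318.8 = 3.17% ≈ 3.2%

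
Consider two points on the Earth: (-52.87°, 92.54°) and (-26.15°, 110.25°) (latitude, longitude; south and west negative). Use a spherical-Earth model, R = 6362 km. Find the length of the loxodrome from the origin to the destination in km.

Δψ = ln[tan(π/4+φ₂/2)/tan(π/4+φ₁/2)] = +0.6179;  Δφ = +0.4664 rad,  Δλ = +0.3091 rad
q = Δφ/Δψ = 0.7547
d = R·√(Δφ² + q²Δλ²) = 6362·0.52144 = 3317 km

3317 km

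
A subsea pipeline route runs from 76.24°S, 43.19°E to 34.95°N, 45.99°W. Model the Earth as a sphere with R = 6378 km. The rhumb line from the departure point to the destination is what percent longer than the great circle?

Great circle: σ = 2.1575 rad → d_gc = Rσ = 13760.6 km
Rhumb: Δφ = +1.9406, Δλ = -1.5565, Δψ = +2.7666, q = Δφ/Δψ = 0.7015 → d_rh = R√(Δφ²+q²Δλ²) = 14201.8 km
Excess = (14201.8 − 13760.6) / 13760.6 = 441.2 / 13760.6 = 3.21% ≈ 3.2%

3.2%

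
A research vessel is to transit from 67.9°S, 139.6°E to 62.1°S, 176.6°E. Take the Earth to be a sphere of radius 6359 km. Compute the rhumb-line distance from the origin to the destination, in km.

1844 km

Δψ = ln[tan(π/4+φ₂/2)/tan(π/4+φ₁/2)] = +0.2406;  Δφ = +0.1012 rad,  Δλ = +0.6458 rad
q = Δφ/Δψ = 0.4208
d = R·√(Δφ² + q²Δλ²) = 6359·0.28997 = 1844 km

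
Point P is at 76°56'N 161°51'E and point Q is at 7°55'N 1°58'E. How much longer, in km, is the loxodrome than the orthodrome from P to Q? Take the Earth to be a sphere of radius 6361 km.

Great circle: cos σ = sin φ₁ sin φ₂ + cos φ₁ cos φ₂ cos Δλ,  σ = 1.6470 rad → d_gc = 10476.39 km
Rhumb line: Δψ = -2.0283, q = Δφ/Δψ = 0.5939, d_rh = R√(Δφ²+q²Δλ²) = 13031.86 km
Excess = 13031.86 − 10476.39 = 2555.47 ≈ 2555 km

2555 km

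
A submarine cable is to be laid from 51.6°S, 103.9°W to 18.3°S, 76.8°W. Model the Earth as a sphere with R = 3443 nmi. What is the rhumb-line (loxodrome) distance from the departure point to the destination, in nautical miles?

Δψ = ln[tan(π/4+φ₂/2)/tan(π/4+φ₁/2)] = +0.7299;  Δφ = +0.5812 rad,  Δλ = +0.4730 rad
q = Δφ/Δψ = 0.7963
d = R·√(Δφ² + q²Δλ²) = 3443·0.69255 = 2384 nmi

2384 nmi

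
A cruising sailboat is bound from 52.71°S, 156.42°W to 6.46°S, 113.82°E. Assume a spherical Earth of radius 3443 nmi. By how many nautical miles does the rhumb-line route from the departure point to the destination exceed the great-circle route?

175 nmi

Great circle: cos σ = sin φ₁ sin φ₂ + cos φ₁ cos φ₂ cos Δλ,  σ = 1.4786 rad → d_gc = 5090.9 nmi
Rhumb line: Δψ = +0.9735, q = Δφ/Δψ = 0.8292, d_rh = R√(Δφ²+q²Δλ²) = 5265.8 nmi
Excess = 5265.8 − 5090.9 = 174.9 ≈ 175 nmi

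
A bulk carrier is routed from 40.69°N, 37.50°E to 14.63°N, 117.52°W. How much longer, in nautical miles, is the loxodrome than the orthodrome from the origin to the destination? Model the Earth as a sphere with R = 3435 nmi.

Great circle: cos σ = sin φ₁ sin φ₂ + cos φ₁ cos φ₂ cos Δλ,  σ = 2.0948 rad → d_gc = 7195.7 nmi
Rhumb line: Δψ = -0.5205, q = Δφ/Δψ = 0.8738, d_rh = R√(Δφ²+q²Δλ²) = 8269.4 nmi
Excess = 8269.4 − 7195.7 = 1073.7 ≈ 1074 nmi

1074 nmi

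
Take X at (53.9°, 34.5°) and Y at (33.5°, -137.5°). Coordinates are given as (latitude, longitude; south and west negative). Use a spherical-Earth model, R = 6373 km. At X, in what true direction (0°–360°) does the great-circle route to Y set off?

N = sin Δλ·cos φ₂ = -0.1161;  D = cos φ₁ sin φ₂ − sin φ₁ cos φ₂ cos Δλ = +0.9924
initial course = atan2(N, D) = 353.33°

353.3°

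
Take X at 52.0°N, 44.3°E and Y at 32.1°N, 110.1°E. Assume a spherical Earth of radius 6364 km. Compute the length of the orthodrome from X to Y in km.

5638 km

cos σ = sin φ₁ sin φ₂ + cos φ₁ cos φ₂ cos Δλ
      = sin(52.00°)sin(32.10°) + cos(52.00°)cos(32.10°)cos(65.80°) = 0.6325
σ = 50.762° → d = Rσ = 6364·0.88597 = 5638 km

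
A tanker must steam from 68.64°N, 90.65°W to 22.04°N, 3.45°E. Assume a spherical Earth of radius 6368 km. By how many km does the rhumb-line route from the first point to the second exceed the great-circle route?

559 km

Great circle: cos σ = sin φ₁ sin φ₂ + cos φ₁ cos φ₂ cos Δλ,  σ = 1.2394 rad → d_gc = 7892.7 km
Rhumb line: Δψ = -1.2737, q = Δφ/Δψ = 0.6386, d_rh = R√(Δφ²+q²Δλ²) = 8451.5 km
Excess = 8451.5 − 7892.7 = 558.8 ≈ 559 km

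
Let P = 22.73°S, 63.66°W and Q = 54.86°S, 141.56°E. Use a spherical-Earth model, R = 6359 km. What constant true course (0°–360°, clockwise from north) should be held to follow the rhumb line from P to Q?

254.6°

Δψ = ln[tan(π/4+φ₂/2)/tan(π/4+φ₁/2)] = -0.7424
Δλ = -2.7014 rad (taken the short way round)
course = atan2(Δλ, Δψ) = 254.63°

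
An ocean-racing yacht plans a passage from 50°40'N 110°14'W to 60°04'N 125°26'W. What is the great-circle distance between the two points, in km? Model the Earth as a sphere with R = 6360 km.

cos σ = sin φ₁ sin φ₂ + cos φ₁ cos φ₂ cos Δλ
      = sin(50.67°)sin(60.07°) + cos(50.67°)cos(60.07°)cos(-15.20°) = 0.9755
σ = 12.707° → d = Rσ = 6360·0.22178 = 1411 km

1411 km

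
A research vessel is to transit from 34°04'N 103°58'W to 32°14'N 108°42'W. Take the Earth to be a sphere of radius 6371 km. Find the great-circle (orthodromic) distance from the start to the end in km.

485 km

Haversine: a = sin²(Δφ/2)+cos φ₁ cos φ₂ sin²(Δλ/2) = 0.00145;  σ = 2·atan2(√a,√(1−a))
σ = 4.366° → d = Rσ = 6371·0.07620 = 485 km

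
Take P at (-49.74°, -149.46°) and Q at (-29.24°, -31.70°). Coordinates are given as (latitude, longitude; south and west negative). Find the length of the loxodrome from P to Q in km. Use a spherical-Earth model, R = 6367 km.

10227 km

Δψ = ln[tan(π/4+φ₂/2)/tan(π/4+φ₁/2)] = +0.4696;  Δφ = +0.3578 rad,  Δλ = +2.0553 rad
q = Δφ/Δψ = 0.7619
d = R·√(Δφ² + q²Δλ²) = 6367·1.60632 = 10227 km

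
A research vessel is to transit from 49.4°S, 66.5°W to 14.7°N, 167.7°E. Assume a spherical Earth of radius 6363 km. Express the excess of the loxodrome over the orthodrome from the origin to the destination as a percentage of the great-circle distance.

Great circle: σ = 2.1663 rad → d_gc = Rσ = 13783.9 km
Rhumb: Δφ = +1.1188, Δλ = -2.1956, Δψ = +1.2539, q = Δφ/Δψ = 0.8922 → d_rh = R√(Δφ²+q²Δλ²) = 14354.3 km
Excess = (14354.3 − 13783.9) / 13783.9 = 570.4 / 13783.9 = 4.14% ≈ 4.1%

4.1%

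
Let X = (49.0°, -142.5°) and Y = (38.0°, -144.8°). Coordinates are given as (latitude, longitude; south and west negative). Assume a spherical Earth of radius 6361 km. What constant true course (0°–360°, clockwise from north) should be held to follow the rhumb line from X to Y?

188.6°

Δψ = ln[tan(π/4+φ₂/2)/tan(π/4+φ₁/2)] = -0.2658
Δλ = -0.0401 rad (taken the short way round)
course = atan2(Δλ, Δψ) = 188.59°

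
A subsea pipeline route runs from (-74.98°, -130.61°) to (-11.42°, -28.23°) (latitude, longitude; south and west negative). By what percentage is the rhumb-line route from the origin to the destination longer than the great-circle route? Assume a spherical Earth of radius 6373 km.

Great circle: σ = 1.4336 rad → d_gc = Rσ = 9136.3 km
Rhumb: Δφ = +1.1093, Δλ = +1.7869, Δψ = +1.8256, q = Δφ/Δψ = 0.6077 → d_rh = R√(Δφ²+q²Δλ²) = 9892.7 km
Excess = (9892.7 − 9136.3) / 9136.3 = 756.4 / 9136.3 = 8.28% ≈ 8.3%

8.3%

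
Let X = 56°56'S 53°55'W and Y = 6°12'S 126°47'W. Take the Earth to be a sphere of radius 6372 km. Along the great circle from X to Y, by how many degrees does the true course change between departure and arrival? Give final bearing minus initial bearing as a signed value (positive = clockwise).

At departure: θ₁ = atan2(sin Δλ cos φ₂, cos φ₁ sin φ₂ − sin φ₁ cos φ₂ cos Δλ) = 281.11°
At arrival: θ₂ = atan2(sin Δλ cos φ₁, −cos φ₂ sin φ₁ + sin φ₂ cos φ₁ cos Δλ) = 327.42°
Δθ = θ₂ − θ₁ = +46.3°

+46.3°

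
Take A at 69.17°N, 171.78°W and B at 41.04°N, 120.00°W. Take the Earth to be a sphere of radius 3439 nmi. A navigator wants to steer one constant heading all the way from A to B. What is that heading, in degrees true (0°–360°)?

135.1°

Meridional parts: M(φ₁)=+1.6939, M(φ₂)=+0.7868 → ΔM = -0.9071;  Δλ = +0.9037 rad
tan C = Δλ / ΔM = -0.9963 → C = 135.11°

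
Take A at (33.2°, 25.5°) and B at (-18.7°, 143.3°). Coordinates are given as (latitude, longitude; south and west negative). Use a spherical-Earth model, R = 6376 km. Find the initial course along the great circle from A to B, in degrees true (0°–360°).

91.8°

N = sin Δλ·cos φ₂ = +0.8379;  D = cos φ₁ sin φ₂ − sin φ₁ cos φ₂ cos Δλ = -0.0264
initial course = atan2(N, D) = 91.80°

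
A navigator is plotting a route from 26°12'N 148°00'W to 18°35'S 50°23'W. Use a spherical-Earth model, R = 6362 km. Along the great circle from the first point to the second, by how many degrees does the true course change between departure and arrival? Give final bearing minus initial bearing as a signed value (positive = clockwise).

+9.4°

Initial bearing θ₁ = atan2(sin Δλ cos φ₂, cos φ₁ sin φ₂ − sin φ₁ cos φ₂ cos Δλ) = 103.78°
Final bearing θ₂ = (initial bearing from the destination back to the start) + 180° = 113.17°
Δθ = θ₂ − θ₁ = +9.4°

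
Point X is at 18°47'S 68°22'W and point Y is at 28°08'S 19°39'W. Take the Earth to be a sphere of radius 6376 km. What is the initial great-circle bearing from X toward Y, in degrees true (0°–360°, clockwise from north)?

111.4°

N = sin Δλ·cos φ₂ = +0.6627;  D = cos φ₁ sin φ₂ − sin φ₁ cos φ₂ cos Δλ = -0.2591
initial course = atan2(N, D) = 111.35°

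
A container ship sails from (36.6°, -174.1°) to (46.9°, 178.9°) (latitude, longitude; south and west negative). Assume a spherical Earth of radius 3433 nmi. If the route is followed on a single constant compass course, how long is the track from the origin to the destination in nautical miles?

691 nmi

Δψ = ln[tan(π/4+φ₂/2)/tan(π/4+φ₁/2)] = +0.2418;  Δφ = +0.1798 rad,  Δλ = -0.1222 rad
q = Δφ/Δψ = 0.7434
d = R·√(Δφ² + q²Δλ²) = 3433·0.20141 = 691 nmi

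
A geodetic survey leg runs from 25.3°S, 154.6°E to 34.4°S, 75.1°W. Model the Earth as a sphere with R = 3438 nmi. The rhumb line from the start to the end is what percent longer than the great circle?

8.9%

Great circle: σ = 1.8142 rad → d_gc = Rσ = 6237.3 nmi
Rhumb: Δφ = -0.1588, Δλ = +2.2742, Δψ = -0.1834, q = Δφ/Δψ = 0.8658 → d_rh = R√(Δφ²+q²Δλ²) = 6791.4 nmi
Excess = (6791.4 − 6237.3) / 6237.3 = 554.1 / 6237.3 = 8.88% ≈ 8.9%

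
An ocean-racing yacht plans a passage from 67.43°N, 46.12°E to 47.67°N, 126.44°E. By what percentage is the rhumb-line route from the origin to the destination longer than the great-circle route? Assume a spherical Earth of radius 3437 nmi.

6.4%

Great circle: σ = 0.7581 rad → d_gc = Rσ = 2605.7 nmi
Rhumb: Δφ = -0.3449, Δλ = +1.4018, Δψ = -0.6628, q = Δφ/Δψ = 0.5203 → d_rh = R√(Δφ²+q²Δλ²) = 2773.1 nmi
Excess = (2773.1 − 2605.7) / 2605.7 = 167.4 / 2605.7 = 6.42% ≈ 6.4%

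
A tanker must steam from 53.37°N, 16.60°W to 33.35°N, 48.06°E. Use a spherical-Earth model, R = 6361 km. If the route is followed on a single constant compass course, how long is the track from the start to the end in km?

5604 km

Δψ = ln[tan(π/4+φ₂/2)/tan(π/4+φ₁/2)] = -0.4876;  Δφ = -0.3494 rad,  Δλ = +1.1285 rad
q = Δφ/Δψ = 0.7166
d = R·√(Δφ² + q²Δλ²) = 6361·0.88099 = 5604 km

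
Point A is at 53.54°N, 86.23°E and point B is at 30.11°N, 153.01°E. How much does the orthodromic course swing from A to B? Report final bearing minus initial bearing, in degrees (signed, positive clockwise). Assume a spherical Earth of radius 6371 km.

+48.4°

Initial bearing θ₁ = atan2(sin Δλ cos φ₂, cos φ₁ sin φ₂ − sin φ₁ cos φ₂ cos Δλ) = 88.28°
Final bearing θ₂ = (initial bearing from the destination back to the start) + 180° = 136.63°
Δθ = θ₂ − θ₁ = +48.4°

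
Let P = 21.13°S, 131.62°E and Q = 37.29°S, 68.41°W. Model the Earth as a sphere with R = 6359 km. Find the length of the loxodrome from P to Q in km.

15517 km

Δψ = ln[tan(π/4+φ₂/2)/tan(π/4+φ₁/2)] = -0.3249;  Δφ = -0.2820 rad,  Δλ = +2.7920 rad
q = Δφ/Δψ = 0.8681
d = R·√(Δφ² + q²Δλ²) = 6359·2.44013 = 15517 km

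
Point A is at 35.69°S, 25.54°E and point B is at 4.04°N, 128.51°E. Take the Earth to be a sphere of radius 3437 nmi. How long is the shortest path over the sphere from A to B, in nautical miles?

Haversine: a = sin²(Δφ/2)+cos φ₁ cos φ₂ sin²(Δλ/2) = 0.61147;  σ = 2·atan2(√a,√(1−a))
σ = 102.882° → d = Rσ = 3437·1.79562 = 6172 nmi

6172 nmi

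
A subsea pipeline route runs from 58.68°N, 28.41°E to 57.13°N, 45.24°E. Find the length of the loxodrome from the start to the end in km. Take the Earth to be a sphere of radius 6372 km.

Rhumb course C = atan2(Δλ, Δψ) with Δψ = ln[tan(π/4+φ₂/2)/tan(π/4+φ₁/2)] = -0.0509, Δλ = +0.2937 → C = 99.84°
d = R·|Δφ| / |cos C| = 6372·0.02705 / 0.17082 = 1009 km

1009 km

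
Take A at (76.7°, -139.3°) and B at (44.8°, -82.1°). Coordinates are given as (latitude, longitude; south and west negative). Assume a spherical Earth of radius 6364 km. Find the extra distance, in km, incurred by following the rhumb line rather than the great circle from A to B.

141 km

Great circle: cos σ = sin φ₁ sin φ₂ + cos φ₁ cos φ₂ cos Δλ,  σ = 0.6854 rad → d_gc = 4361.9 km
Rhumb line: Δψ = -1.2727, q = Δφ/Δψ = 0.4375, d_rh = R√(Δφ²+q²Δλ²) = 4503.3 km
Excess = 4503.3 − 4361.9 = 141.4 ≈ 141 km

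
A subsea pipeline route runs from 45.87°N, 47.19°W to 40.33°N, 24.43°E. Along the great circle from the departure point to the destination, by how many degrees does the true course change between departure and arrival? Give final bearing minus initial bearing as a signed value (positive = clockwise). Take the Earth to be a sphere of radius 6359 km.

At departure: θ₁ = atan2(sin Δλ cos φ₂, cos φ₁ sin φ₂ − sin φ₁ cos φ₂ cos Δλ) = 68.97°
At arrival: θ₂ = atan2(sin Δλ cos φ₁, −cos φ₂ sin φ₁ + sin φ₂ cos φ₁ cos Δλ) = 121.51°
Δθ = θ₂ − θ₁ = +52.5°

+52.5°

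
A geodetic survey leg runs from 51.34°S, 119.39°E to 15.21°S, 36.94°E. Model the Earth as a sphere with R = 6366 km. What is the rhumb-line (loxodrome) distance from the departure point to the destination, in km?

Rhumb course C = atan2(Δλ, Δψ) with Δψ = ln[tan(π/4+φ₂/2)/tan(π/4+φ₁/2)] = +0.7789, Δλ = -1.4390 → C = 298.43°
d = R·|Δφ| / |cos C| = 6366·0.63059 / 0.47604 = 8433 km

8433 km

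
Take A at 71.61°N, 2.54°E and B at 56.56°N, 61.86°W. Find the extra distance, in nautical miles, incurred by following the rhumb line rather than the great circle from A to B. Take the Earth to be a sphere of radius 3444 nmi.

80 nmi

Great circle: cos σ = sin φ₁ sin φ₂ + cos φ₁ cos φ₂ cos Δλ,  σ = 0.5217 rad → d_gc = 1796.8 nmi
Rhumb line: Δψ = -0.6183, q = Δφ/Δψ = 0.4248, d_rh = R√(Δφ²+q²Δλ²) = 1877.0 nmi
Excess = 1877.0 − 1796.8 = 80.2 ≈ 80 nmi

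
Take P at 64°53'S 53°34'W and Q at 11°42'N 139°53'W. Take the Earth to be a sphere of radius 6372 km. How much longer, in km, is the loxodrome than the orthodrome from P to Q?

346 km

Great circle: cos σ = sin φ₁ sin φ₂ + cos φ₁ cos φ₂ cos Δλ,  σ = 1.7284 rad → d_gc = 11013.1 km
Rhumb line: Δψ = +1.7073, q = Δφ/Δψ = 0.7829, d_rh = R√(Δφ²+q²Δλ²) = 11358.7 km
Excess = 11358.7 − 11013.1 = 345.6 ≈ 346 km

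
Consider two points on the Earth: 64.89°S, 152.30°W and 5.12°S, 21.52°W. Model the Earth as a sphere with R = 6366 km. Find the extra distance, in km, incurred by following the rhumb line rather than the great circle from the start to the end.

Great circle: cos σ = sin φ₁ sin φ₂ + cos φ₁ cos φ₂ cos Δλ,  σ = 1.7673 rad → d_gc = 11250.7 km
Rhumb line: Δψ = +1.4124, q = Δφ/Δψ = 0.7386, d_rh = R√(Δφ²+q²Δλ²) = 12620.4 km
Excess = 12620.4 − 11250.7 = 1369.7 ≈ 1370 km

1370 km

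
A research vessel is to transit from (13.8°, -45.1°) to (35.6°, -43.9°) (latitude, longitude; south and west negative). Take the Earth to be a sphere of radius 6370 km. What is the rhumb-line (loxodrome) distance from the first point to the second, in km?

2427 km

Δψ = ln[tan(π/4+φ₂/2)/tan(π/4+φ₁/2)] = +0.4224;  Δφ = +0.3805 rad,  Δλ = +0.0209 rad
q = Δφ/Δψ = 0.9007
d = R·√(Δφ² + q²Δλ²) = 6370·0.38095 = 2427 km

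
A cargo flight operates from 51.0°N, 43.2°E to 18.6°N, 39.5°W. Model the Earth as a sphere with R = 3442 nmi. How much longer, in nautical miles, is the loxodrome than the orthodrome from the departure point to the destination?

149 nmi

Great circle: cos σ = sin φ₁ sin φ₂ + cos φ₁ cos φ₂ cos Δλ,  σ = 1.2412 rad → d_gc = 4272.2 nmi
Rhumb line: Δψ = -0.7076, q = Δφ/Δψ = 0.7991, d_rh = R√(Δφ²+q²Δλ²) = 4421.6 nmi
Excess = 4421.6 − 4272.2 = 149.4 ≈ 149 nmi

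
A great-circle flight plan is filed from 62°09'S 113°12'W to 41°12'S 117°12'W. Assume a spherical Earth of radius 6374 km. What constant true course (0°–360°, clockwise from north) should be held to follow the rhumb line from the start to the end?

353.4°

Meridional parts: M(φ₁)=-1.3946, M(φ₂)=-0.7905 → ΔM = +0.6041;  Δλ = -0.0698 rad
tan C = Δλ / ΔM = -0.1156 → C = 353.41°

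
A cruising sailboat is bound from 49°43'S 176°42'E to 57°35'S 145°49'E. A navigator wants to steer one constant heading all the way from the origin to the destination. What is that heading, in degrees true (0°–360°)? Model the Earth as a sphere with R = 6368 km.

246.7°

Meridional parts: M(φ₁)=-1.0030, M(φ₂)=-1.2355 → ΔM = -0.2325;  Δλ = -0.5390 rad
tan C = Δλ / ΔM = +2.3183 → C = 246.67°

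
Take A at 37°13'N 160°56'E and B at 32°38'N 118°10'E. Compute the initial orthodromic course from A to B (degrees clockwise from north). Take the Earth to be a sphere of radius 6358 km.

N = sin Δλ·cos φ₂ = -0.5718;  D = cos φ₁ sin φ₂ − sin φ₁ cos φ₂ cos Δλ = +0.0555
initial course = atan2(N, D) = 275.55°

275.5°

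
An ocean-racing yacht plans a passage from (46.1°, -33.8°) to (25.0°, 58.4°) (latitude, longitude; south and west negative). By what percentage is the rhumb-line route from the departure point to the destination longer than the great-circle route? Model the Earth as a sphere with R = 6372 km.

4.6%

Great circle: σ = 1.2866 rad → d_gc = Rσ = 8198.2 km
Rhumb: Δφ = -0.3683, Δλ = +1.6092, Δψ = -0.4579, q = Δφ/Δψ = 0.8042 → d_rh = R√(Δφ²+q²Δλ²) = 8573.7 km
Excess = (8573.7 − 8198.2) / 8198.2 = 375.5 / 8198.2 = 4.58% ≈ 4.6%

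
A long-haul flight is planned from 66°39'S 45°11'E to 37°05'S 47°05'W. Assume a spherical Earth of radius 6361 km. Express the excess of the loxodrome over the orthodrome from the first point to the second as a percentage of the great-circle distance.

7.8%

Great circle: σ = 0.9991 rad → d_gc = Rσ = 6355.1 km
Rhumb: Δφ = +0.5160, Δλ = -1.6104, Δψ = +0.8790, q = Δφ/Δψ = 0.5871 → d_rh = R√(Δφ²+q²Δλ²) = 6851.2 km
Excess = (6851.2 − 6355.1) / 6355.1 = 496.1 / 6355.1 = 7.81% ≈ 7.8%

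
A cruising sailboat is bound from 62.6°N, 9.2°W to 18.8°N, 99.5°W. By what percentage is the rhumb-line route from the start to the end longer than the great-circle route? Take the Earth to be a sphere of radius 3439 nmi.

5.6%

Great circle: σ = 1.2830 rad → d_gc = Rσ = 4412.3 nmi
Rhumb: Δφ = -0.7645, Δλ = -1.5760, Δψ = -1.0773, q = Δφ/Δψ = 0.7096 → d_rh = R√(Δφ²+q²Δλ²) = 4658.6 nmi
Excess = (4658.6 − 4412.3) / 4412.3 = 246.3 / 4412.3 = 5.58% ≈ 5.6%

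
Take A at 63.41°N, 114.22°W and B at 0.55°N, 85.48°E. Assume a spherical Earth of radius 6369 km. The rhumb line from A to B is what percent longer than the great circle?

Great circle: σ = 1.9963 rad → d_gc = Rσ = 12714.6 km
Rhumb: Δφ = -1.0971, Δλ = -2.7978, Δψ = -1.4331, q = Δφ/Δψ = 0.7656 → d_rh = R√(Δφ²+q²Δλ²) = 15327.2 km
Excess = (15327.2 − 12714.6) / 12714.6 = 2612.6 / 12714.6 = 20.548% ≈ 20.5%

20.5%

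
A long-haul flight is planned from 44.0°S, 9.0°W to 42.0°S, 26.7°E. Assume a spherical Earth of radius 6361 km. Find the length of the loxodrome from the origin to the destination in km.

2907 km

Δψ = ln[tan(π/4+φ₂/2)/tan(π/4+φ₁/2)] = +0.0477;  Δφ = +0.0349 rad,  Δλ = +0.6231 rad
q = Δφ/Δψ = 0.7313
d = R·√(Δφ² + q²Δλ²) = 6361·0.45697 = 2907 km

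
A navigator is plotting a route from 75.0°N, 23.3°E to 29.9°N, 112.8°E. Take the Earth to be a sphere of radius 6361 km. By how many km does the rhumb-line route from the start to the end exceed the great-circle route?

Great circle: cos σ = sin φ₁ sin φ₂ + cos φ₁ cos φ₂ cos Δλ,  σ = 1.0662 rad → d_gc = 6782.1 km
Rhumb line: Δψ = -1.4803, q = Δφ/Δψ = 0.5317, d_rh = R√(Δφ²+q²Δλ²) = 7279.2 km
Excess = 7279.2 − 6782.1 = 497.1 ≈ 497 km

497 km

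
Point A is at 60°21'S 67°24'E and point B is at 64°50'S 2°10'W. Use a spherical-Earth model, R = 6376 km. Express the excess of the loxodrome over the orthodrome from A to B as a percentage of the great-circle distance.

Great circle: σ = 0.5355 rad → d_gc = Rσ = 3414.4 km
Rhumb: Δφ = -0.0782, Δλ = -1.2142, Δψ = -0.1704, q = Δφ/Δψ = 0.4593 → d_rh = R√(Δφ²+q²Δλ²) = 3590.8 km
Excess = (3590.8 − 3414.4) / 3414.4 = 176.4 / 3414.4 = 5.17% ≈ 5.2%

5.2%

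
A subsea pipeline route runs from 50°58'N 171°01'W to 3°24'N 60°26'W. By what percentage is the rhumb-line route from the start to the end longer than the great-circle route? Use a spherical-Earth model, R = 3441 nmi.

5.2%

Great circle: σ = 1.7467 rad → d_gc = Rσ = 6010.2 nmi
Rhumb: Δφ = -0.8302, Δλ = +1.9300, Δψ = -0.9778, q = Δφ/Δψ = 0.8490 → d_rh = R√(Δφ²+q²Δλ²) = 6321.0 nmi
Excess = (6321.0 − 6010.2) / 6010.2 = 310.8 / 6010.2 = 5.17% ≈ 5.2%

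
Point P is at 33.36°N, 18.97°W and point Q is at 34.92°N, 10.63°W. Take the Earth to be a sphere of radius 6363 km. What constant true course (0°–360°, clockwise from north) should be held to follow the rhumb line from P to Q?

Meridional parts: M(φ₁)=+0.6182, M(φ₂)=+0.6511 → ΔM = +0.0329;  Δλ = +0.1456 rad
tan C = Δλ / ΔM = +4.4246 → C = 77.26°

77.3°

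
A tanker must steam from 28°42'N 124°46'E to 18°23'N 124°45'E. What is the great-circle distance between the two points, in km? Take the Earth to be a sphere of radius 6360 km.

cos σ = sin φ₁ sin φ₂ + cos φ₁ cos φ₂ cos Δλ
      = sin(28.70°)sin(18.38°) + cos(28.70°)cos(18.38°)cos(-0.02°) = 0.9838
σ = 10.317° → d = Rσ = 6360·0.18006 = 1145 km

1145 km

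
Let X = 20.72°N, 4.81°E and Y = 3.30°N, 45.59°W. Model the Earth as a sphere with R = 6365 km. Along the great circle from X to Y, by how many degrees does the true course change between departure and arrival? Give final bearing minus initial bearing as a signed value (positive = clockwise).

Initial bearing θ₁ = atan2(sin Δλ cos φ₂, cos φ₁ sin φ₂ − sin φ₁ cos φ₂ cos Δλ) = 257.45°
Final bearing θ₂ = (initial bearing from the destination back to the start) + 180° = 246.13°
Δθ = θ₂ − θ₁ = -11.3°

-11.3°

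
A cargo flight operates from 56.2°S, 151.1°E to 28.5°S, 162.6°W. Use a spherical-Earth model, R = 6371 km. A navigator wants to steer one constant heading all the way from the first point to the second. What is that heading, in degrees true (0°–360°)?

Δψ = ln[tan(π/4+φ₂/2)/tan(π/4+φ₁/2)] = +0.6720
Δλ = +0.8081 rad (taken the short way round)
course = atan2(Δλ, Δψ) = 50.25°

50.3°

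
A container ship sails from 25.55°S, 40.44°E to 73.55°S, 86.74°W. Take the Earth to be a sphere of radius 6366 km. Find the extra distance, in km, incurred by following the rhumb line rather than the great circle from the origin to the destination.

Great circle: cos σ = sin φ₁ sin φ₂ + cos φ₁ cos φ₂ cos Δλ,  σ = 1.3086 rad → d_gc = 8330.2 km
Rhumb line: Δψ = -1.4727, q = Δφ/Δψ = 0.5689, d_rh = R√(Δφ²+q²Δλ²) = 9646.9 km
Excess = 9646.9 − 8330.2 = 1316.7 ≈ 1317 km

1317 km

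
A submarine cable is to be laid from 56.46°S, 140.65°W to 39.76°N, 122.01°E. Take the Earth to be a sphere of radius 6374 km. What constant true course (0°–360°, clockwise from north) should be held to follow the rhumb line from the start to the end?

319.0°

Meridional parts: M(φ₁)=-1.1995, M(φ₂)=+0.7575 → ΔM = +1.9569;  Δλ = -1.6989 rad
tan C = Δλ / ΔM = -0.8681 → C = 319.04°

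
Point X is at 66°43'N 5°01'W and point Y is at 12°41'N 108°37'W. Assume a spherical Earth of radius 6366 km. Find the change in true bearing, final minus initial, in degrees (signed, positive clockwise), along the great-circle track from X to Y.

-84.7°

At departure: θ₁ = atan2(sin Δλ cos φ₂, cos φ₁ sin φ₂ − sin φ₁ cos φ₂ cos Δλ) = 287.42°
At arrival: θ₂ = atan2(sin Δλ cos φ₁, −cos φ₂ sin φ₁ + sin φ₂ cos φ₁ cos Δλ) = 202.74°
Δθ = θ₂ − θ₁ = -84.7°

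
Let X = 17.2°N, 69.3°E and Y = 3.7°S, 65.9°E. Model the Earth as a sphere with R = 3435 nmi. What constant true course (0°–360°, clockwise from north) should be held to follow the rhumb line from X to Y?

Δψ = ln[tan(π/4+φ₂/2)/tan(π/4+φ₁/2)] = -0.3694
Δλ = -0.0593 rad (taken the short way round)
course = atan2(Δλ, Δψ) = 189.13°

189.1°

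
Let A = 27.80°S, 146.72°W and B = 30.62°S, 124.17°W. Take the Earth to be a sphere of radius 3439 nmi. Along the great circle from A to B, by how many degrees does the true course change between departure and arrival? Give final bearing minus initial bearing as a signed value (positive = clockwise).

At departure: θ₁ = atan2(sin Δλ cos φ₂, cos φ₁ sin φ₂ − sin φ₁ cos φ₂ cos Δλ) = 103.61°
At arrival: θ₂ = atan2(sin Δλ cos φ₁, −cos φ₂ sin φ₁ + sin φ₂ cos φ₁ cos Δλ) = 92.49°
Δθ = θ₂ − θ₁ = -11.1°

-11.1°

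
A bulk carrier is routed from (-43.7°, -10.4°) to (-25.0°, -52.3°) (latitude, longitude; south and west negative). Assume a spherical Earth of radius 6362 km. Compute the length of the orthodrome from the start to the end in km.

4305 km

Haversine: a = sin²(Δφ/2)+cos φ₁ cos φ₂ sin²(Δλ/2) = 0.11016;  σ = 2·atan2(√a,√(1−a))
σ = 38.769° → d = Rσ = 6362·0.67665 = 4305 km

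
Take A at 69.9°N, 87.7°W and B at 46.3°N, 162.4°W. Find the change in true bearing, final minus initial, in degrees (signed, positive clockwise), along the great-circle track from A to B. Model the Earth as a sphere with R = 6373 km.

At departure: θ₁ = atan2(sin Δλ cos φ₂, cos φ₁ sin φ₂ − sin φ₁ cos φ₂ cos Δλ) = 276.61°
At arrival: θ₂ = atan2(sin Δλ cos φ₁, −cos φ₂ sin φ₁ + sin φ₂ cos φ₁ cos Δλ) = 209.61°
Δθ = θ₂ − θ₁ = -67.0°

-67.0°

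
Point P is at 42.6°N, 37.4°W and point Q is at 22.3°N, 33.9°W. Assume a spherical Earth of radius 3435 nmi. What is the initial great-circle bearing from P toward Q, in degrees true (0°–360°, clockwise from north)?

170.7°

θ = atan2( sin Δλ·cos φ₂ ,  cos φ₁ sin φ₂ − sin φ₁ cos φ₂ cos Δλ )
  = atan2(+0.0565, -0.3458) = 170.72°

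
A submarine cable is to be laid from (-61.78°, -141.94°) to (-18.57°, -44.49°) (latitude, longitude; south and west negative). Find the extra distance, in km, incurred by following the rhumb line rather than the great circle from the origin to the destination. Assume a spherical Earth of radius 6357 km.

Great circle: cos σ = sin φ₁ sin φ₂ + cos φ₁ cos φ₂ cos Δλ,  σ = 1.3464 rad → d_gc = 8559.24 km
Rhumb line: Δψ = +1.0509, q = Δφ/Δψ = 0.7176, d_rh = R√(Δφ²+q²Δλ²) = 9120.73 km
Excess = 9120.73 − 8559.24 = 561.49 ≈ 561 km

561 km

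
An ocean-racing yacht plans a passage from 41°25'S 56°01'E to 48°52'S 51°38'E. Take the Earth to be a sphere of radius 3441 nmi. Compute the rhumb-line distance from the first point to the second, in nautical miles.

484 nmi

Δψ = ln[tan(π/4+φ₂/2)/tan(π/4+φ₁/2)] = -0.1847;  Δφ = -0.1300 rad,  Δλ = -0.0765 rad
q = Δφ/Δψ = 0.7039
d = R·√(Δφ² + q²Δλ²) = 3441·0.14074 = 484 nmi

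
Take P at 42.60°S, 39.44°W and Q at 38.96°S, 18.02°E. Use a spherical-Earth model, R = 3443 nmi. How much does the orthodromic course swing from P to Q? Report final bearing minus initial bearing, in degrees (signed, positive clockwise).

-39.4°

Initial bearing θ₁ = atan2(sin Δλ cos φ₂, cos φ₁ sin φ₂ − sin φ₁ cos φ₂ cos Δλ) = 105.33°
Final bearing θ₂ = (initial bearing from the destination back to the start) + 180° = 65.92°
Δθ = θ₂ − θ₁ = -39.4°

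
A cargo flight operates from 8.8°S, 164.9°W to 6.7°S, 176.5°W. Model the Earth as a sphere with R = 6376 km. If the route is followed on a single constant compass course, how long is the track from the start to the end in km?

1300 km

Δψ = ln[tan(π/4+φ₂/2)/tan(π/4+φ₁/2)] = +0.0370;  Δφ = +0.0367 rad,  Δλ = -0.2025 rad
q = Δφ/Δψ = 0.9908
d = R·√(Δφ² + q²Δλ²) = 6376·0.20392 = 1300 km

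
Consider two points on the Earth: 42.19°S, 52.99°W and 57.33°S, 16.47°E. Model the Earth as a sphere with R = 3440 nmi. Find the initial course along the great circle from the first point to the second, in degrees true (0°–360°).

N = sin Δλ·cos φ₂ = +0.5055;  D = cos φ₁ sin φ₂ − sin φ₁ cos φ₂ cos Δλ = -0.4965
initial course = atan2(N, D) = 134.49°

134.5°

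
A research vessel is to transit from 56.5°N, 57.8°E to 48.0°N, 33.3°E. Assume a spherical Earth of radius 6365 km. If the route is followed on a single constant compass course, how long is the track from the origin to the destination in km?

Δψ = ln[tan(π/4+φ₂/2)/tan(π/4+φ₁/2)] = -0.2433;  Δφ = -0.1484 rad,  Δλ = -0.4276 rad
q = Δφ/Δψ = 0.6098
d = R·√(Δφ² + q²Δλ²) = 6365·0.29999 = 1909 km

1909 km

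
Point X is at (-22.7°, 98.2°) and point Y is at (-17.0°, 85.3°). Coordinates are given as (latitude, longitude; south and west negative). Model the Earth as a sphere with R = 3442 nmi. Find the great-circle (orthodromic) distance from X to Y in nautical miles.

Haversine: a = sin²(Δφ/2)+cos φ₁ cos φ₂ sin²(Δλ/2) = 0.01361;  σ = 2·atan2(√a,√(1−a))
σ = 13.397° → d = Rσ = 3442·0.23382 = 805 nmi

805 nmi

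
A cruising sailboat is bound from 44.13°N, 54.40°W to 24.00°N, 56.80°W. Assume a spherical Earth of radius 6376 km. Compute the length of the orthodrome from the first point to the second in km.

2251 km

Haversine: a = sin²(Δφ/2)+cos φ₁ cos φ₂ sin²(Δλ/2) = 0.03083;  σ = 2·atan2(√a,√(1−a))
σ = 20.226° → d = Rσ = 6376·0.35300 = 2251 km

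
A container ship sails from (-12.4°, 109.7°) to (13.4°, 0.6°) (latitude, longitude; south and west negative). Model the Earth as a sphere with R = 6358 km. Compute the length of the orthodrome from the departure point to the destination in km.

12333 km

Haversine: a = sin²(Δφ/2)+cos φ₁ cos φ₂ sin²(Δλ/2) = 0.68032;  σ = 2·atan2(√a,√(1−a))
σ = 111.140° → d = Rσ = 6358·1.93976 = 12333 km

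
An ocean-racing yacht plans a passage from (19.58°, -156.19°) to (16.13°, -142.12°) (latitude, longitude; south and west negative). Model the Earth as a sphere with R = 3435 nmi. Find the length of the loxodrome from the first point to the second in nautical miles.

Rhumb course C = atan2(Δλ, Δψ) with Δψ = ln[tan(π/4+φ₂/2)/tan(π/4+φ₁/2)] = -0.0633, Δλ = +0.2456 → C = 104.45°
d = R·|Δφ| / |cos C| = 3435·0.06021 / 0.24951 = 829 nmi

829 nmi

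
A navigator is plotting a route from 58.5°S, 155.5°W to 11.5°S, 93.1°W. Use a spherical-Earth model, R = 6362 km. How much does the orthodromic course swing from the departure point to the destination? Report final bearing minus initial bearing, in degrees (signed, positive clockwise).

At departure: θ₁ = atan2(sin Δλ cos φ₂, cos φ₁ sin φ₂ − sin φ₁ cos φ₂ cos Δλ) = 71.95°
At arrival: θ₂ = atan2(sin Δλ cos φ₁, −cos φ₂ sin φ₁ + sin φ₂ cos φ₁ cos Δλ) = 30.46°
Δθ = θ₂ − θ₁ = -41.5°

-41.5°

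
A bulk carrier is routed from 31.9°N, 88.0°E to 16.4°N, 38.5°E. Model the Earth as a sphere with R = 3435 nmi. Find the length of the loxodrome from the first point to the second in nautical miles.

2852 nmi

Δψ = ln[tan(π/4+φ₂/2)/tan(π/4+φ₁/2)] = -0.2978;  Δφ = -0.2705 rad,  Δλ = -0.8639 rad
q = Δφ/Δψ = 0.9086
d = R·√(Δφ² + q²Δλ²) = 3435·0.83025 = 2852 nmi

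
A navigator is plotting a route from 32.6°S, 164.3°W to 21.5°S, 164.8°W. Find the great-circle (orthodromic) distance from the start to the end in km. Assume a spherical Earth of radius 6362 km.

1234 km

Haversine: a = sin²(Δφ/2)+cos φ₁ cos φ₂ sin²(Δλ/2) = 0.00937;  σ = 2·atan2(√a,√(1−a))
σ = 11.109° → d = Rσ = 6362·0.19389 = 1234 km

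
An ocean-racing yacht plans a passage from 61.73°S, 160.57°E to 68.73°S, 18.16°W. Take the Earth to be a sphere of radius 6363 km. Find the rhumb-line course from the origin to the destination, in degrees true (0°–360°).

264.6°

Meridional parts: M(φ₁)=-1.3790, M(φ₂)=-1.6725 → ΔM = -0.2935;  Δλ = -3.1194 rad
tan C = Δλ / ΔM = +10.6281 → C = 264.62°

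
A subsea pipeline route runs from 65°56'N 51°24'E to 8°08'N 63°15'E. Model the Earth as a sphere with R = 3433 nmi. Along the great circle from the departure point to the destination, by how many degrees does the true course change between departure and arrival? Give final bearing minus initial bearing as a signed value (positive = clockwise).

+8.2°

At departure: θ₁ = atan2(sin Δλ cos φ₂, cos φ₁ sin φ₂ − sin φ₁ cos φ₂ cos Δλ) = 166.19°
At arrival: θ₂ = atan2(sin Δλ cos φ₁, −cos φ₂ sin φ₁ + sin φ₂ cos φ₁ cos Δλ) = 174.36°
Δθ = θ₂ − θ₁ = +8.2°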